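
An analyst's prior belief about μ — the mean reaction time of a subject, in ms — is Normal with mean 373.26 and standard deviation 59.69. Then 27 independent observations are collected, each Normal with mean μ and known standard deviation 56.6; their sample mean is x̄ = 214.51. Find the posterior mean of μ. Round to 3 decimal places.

With known σ, the Normal prior is conjugate. Weight on the data is w = (n/σ²)/(n/σ² + 1/τ₀²) = 0.00842812/(0.00842812+0.00028067) = 0.96777.
Posterior mean = w·x̄ + (1−w)·μ₀ = 0.96777·214.51 + 0.032228·373.26 = 219.626.

Posterior mean ≈ 219.626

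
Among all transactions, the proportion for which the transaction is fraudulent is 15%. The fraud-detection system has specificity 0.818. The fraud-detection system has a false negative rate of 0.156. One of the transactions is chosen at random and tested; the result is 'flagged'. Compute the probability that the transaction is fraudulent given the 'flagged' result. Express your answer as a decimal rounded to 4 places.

P(H | E) ≈ 0.4501

Let H be the event that the transaction is fraudulent. P(H) = 0.15, so P(¬H) = 0.85. With E the 'flagged' result, P(E|H) = 0.844 and P(E|¬H) = 0.182.
P(E) = 0.844·0.15 + 0.182·0.85 = 0.12660 + 0.15470 = 0.28130.
By Bayes' theorem, P(H|E) = 0.12660 / 0.28130 = 0.4501.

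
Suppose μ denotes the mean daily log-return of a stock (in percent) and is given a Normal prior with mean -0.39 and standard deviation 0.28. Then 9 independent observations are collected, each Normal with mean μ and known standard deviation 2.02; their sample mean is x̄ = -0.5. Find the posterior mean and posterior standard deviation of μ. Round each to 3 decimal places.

Posterior mean ≈ -0.406; posterior SD ≈ 0.259

Prior precision 1/τ₀² = 1/0.28² = 12.7551; data precision n/σ² = 9/2.02² = 2.20567.
Posterior precision = 12.7551 + 2.20567 = 14.9608, giving posterior SD = 1/√14.9608 = 0.259.
Posterior mean = (12.7551·-0.39 + 2.20567·-0.5) / 14.9608 = -0.406.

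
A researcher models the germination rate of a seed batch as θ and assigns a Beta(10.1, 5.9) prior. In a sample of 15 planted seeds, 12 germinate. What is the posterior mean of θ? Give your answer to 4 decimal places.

The binomial likelihood is conjugate to the Beta prior: with 12 successes and 3 failures, the posterior is Beta(10.1+12, 5.9+3) = Beta(22.1, 8.9).
Posterior mean = α/(α+β) = 22.1/31 = 0.7129.

Posterior mean ≈ 0.7129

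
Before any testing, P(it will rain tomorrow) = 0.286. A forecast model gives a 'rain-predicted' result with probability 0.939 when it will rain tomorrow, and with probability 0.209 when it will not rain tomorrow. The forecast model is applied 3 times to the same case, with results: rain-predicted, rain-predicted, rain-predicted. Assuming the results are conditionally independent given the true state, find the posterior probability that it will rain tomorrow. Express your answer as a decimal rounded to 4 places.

Let H be the event that it will rain tomorrow; start with P(H) = 0.286. P('rain-predicted'|H) = 0.939, P('rain-predicted'|¬H) = 0.209.
Update on result 1 ('rain-predicted'): P(H) ← 0.939·0.2860 / (0.939·0.2860 + 0.209·0.7140) = 0.26855/0.41778 = 0.6428.
Update on result 2 ('rain-predicted'): P(H) ← 0.939·0.6428 / (0.939·0.6428 + 0.209·0.3572) = 0.60360/0.67825 = 0.8899.
Update on result 3 ('rain-predicted'): P(H) ← 0.939·0.8899 / (0.939·0.8899 + 0.209·0.1101) = 0.83565/0.85865 = 0.9732.

Posterior P(H) ≈ 0.9732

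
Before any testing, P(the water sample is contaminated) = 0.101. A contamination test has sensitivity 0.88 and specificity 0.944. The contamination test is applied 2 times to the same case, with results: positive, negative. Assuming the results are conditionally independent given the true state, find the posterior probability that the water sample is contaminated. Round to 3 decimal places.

With H the event that the water sample is contaminated, the joint likelihood of the observed sequence is P(data|H) = 0.88·0.12 = 0.10560 and P(data|¬H) = 0.056·0.944 = 0.052864.
Bayes: P(H|data) = 0.101·0.10560 / (0.101·0.10560 + 0.899·0.052864) = 0.010666/0.058190 = 0.1833.

Posterior P(H) ≈ 0.183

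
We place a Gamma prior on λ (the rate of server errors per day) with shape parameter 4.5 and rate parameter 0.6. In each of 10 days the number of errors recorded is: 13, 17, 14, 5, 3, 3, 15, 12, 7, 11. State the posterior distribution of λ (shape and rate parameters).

The Poisson likelihood adds the total count to the shape and the number of exposure periods to the rate. Here ∑xᵢ = 100 and n = 10, so shape 4.5→104.5 and rate 0.6→10.6.

Posterior: Gamma(shape=104.5, rate=10.6)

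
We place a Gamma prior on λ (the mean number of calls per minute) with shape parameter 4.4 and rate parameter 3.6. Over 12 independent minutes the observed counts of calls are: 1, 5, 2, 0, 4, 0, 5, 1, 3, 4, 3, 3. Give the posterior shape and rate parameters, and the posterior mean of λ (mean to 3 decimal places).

Total count ∑xᵢ = 31 over n = 12 minutes.
Gamma is conjugate to the Poisson likelihood: posterior is Gamma(shape = 4.4+31 = 35.4, rate = 3.6+12 = 15.6).
Posterior mean = shape/rate = 35.4/15.6 = 2.269.

Posterior: Gamma(shape=35.4, rate=15.6); mean ≈ 2.269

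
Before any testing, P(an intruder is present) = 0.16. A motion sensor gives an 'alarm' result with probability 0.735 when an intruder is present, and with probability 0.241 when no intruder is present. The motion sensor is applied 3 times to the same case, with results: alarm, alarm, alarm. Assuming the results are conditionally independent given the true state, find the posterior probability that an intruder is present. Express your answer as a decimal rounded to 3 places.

Posterior P(H) ≈ 0.844

With H the event that an intruder is present, the joint likelihood of the observed sequence is P(data|H) = 0.735·0.735·0.735 = 0.39707 and P(data|¬H) = 0.241·0.241·0.241 = 0.013998.
Bayes: P(H|data) = 0.16·0.39707 / (0.16·0.39707 + 0.84·0.013998) = 0.063530/0.075288 = 0.8438.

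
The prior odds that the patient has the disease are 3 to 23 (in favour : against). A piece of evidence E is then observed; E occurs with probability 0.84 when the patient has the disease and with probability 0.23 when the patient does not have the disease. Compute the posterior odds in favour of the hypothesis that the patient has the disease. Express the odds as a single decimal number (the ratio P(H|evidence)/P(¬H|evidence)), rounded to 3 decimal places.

Prior odds = 3/23 = 0.13043.
Likelihood ratio for E = 0.84/0.23 = 3.6522.
Posterior odds = prior odds × LR = 0.47637.

Posterior odds ≈ 0.476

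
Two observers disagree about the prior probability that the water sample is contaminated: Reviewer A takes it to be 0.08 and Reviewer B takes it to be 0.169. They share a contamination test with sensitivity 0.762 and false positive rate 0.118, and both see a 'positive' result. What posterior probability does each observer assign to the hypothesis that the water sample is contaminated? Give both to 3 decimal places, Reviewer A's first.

The likelihood ratio for a 'positive' result is 0.762/0.118 = 6.4576.
Reviewer A: prior odds 0.08/0.92 = 0.086957; posterior odds 0.56153; posterior probability 0.360.
Reviewer B: prior odds 0.169/0.831 = 0.20337; posterior odds 1.3133; posterior probability 0.568.

Reviewer A: 0.360; Reviewer B: 0.568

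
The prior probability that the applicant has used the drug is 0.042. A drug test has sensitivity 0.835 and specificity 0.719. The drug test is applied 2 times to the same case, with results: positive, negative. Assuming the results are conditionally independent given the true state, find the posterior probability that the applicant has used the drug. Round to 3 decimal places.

With H the event that the applicant has used the drug, the joint likelihood of the observed sequence is P(data|H) = 0.835·0.165 = 0.13778 and P(data|¬H) = 0.281·0.719 = 0.20204.
Bayes: P(H|data) = 0.042·0.13778 / (0.042·0.13778 + 0.958·0.20204) = 0.0057866/0.19934 = 0.0290.

Posterior P(H) ≈ 0.029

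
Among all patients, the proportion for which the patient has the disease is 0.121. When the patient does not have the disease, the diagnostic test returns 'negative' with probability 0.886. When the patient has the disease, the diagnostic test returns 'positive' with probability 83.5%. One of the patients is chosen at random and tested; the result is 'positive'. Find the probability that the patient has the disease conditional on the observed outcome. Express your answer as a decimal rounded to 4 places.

P(H | E) ≈ 0.5021

Let H be the event that the patient has the disease. P(H) = 0.121, so P(¬H) = 0.879. With E the 'positive' result, P(E|H) = 0.835 and P(E|¬H) = 0.114.
P(E) = 0.835·0.121 + 0.114·0.879 = 0.10103 + 0.10021 = 0.20124.
By Bayes' theorem, P(H|E) = 0.10103 / 0.20124 = 0.5021.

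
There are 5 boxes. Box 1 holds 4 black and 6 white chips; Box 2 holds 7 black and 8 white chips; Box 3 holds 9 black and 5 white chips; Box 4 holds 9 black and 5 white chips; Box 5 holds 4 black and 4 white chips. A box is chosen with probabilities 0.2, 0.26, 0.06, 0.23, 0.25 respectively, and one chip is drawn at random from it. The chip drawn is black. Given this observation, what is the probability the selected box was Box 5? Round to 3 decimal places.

Posterior probability ≈ 0.244

Tabulate prior·likelihood by source: [1] prior 0.2, lik 0.4, product 0.08000; [2] prior 0.26, lik 0.4667, product 0.1213; [3] prior 0.06, lik 0.6429, product 0.03857; [4] prior 0.23, lik 0.6429, product 0.1479; [5] prior 0.25, lik 0.5, product 0.1250.
Normalizing constant = 0.51276; the posterior for Box 5 is its product over the sum, 0.1250/0.51276 = 0.244.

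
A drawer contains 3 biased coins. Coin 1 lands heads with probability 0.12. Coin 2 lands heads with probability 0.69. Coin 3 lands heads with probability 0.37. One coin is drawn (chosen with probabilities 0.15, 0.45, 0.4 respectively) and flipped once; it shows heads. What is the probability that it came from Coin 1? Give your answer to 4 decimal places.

Posterior probability ≈ 0.0378

P(heads|C1) = 0.12; P(heads|C2) = 0.69; P(heads|C3) = 0.37.
Prior × likelihood for each source: 0.15·0.12=0.01800, 0.45·0.69=0.3105, 0.4·0.37=0.1480. Summing gives P(heads) = 0.47650.
P(Coin 1 | heads) = 0.01800 / 0.47650 = 0.0378.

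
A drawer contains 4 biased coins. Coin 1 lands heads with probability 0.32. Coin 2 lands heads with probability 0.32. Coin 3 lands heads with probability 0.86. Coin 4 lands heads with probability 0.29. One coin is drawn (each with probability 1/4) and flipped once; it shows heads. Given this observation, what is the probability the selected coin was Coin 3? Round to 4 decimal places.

Tabulate prior·likelihood by source: [1] prior 0.25, lik 0.32, product 0.08000; [2] prior 0.25, lik 0.32, product 0.08000; [3] prior 0.25, lik 0.86, product 0.2150; [4] prior 0.25, lik 0.29, product 0.07250.
Normalizing constant = 0.44750; the posterior for Coin 3 is its product over the sum, 0.2150/0.44750 = 0.4804.

Posterior probability ≈ 0.4804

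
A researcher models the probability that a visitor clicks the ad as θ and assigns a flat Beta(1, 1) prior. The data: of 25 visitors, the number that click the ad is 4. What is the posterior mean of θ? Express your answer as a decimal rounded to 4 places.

Posterior mean ≈ 0.1852

Observing 4 successes and 21 failures updates Beta(1, 1) by adding the success and failure counts to the two shape parameters: α = 1+4 = 5, β = 1+21 = 22.
E[θ | data] = 5/(5+22) = 0.1852.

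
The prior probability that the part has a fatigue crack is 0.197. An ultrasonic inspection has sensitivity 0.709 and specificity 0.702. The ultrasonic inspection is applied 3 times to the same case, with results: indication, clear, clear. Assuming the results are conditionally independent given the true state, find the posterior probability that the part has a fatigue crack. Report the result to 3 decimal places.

Let H be the event that the part has a fatigue crack; start with P(H) = 0.197. P('indication'|H) = 0.709, P('indication'|¬H) = 0.298.
Update on result 1 ('indication'): P(H) ← 0.709·0.1970 / (0.709·0.1970 + 0.298·0.8030) = 0.13967/0.37897 = 0.3686.
Update on result 2 ('clear'): P(H) ← 0.291·0.3686 / (0.291·0.3686 + 0.702·0.6314) = 0.10725/0.55052 = 0.1948.
Update on result 3 ('clear'): P(H) ← 0.291·0.1948 / (0.291·0.1948 + 0.702·0.8052) = 0.056692/0.62193 = 0.0912.

Posterior P(H) ≈ 0.091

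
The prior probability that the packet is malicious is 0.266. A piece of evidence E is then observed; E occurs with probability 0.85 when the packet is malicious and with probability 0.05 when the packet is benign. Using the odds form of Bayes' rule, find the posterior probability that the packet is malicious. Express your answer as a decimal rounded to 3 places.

Prior odds = 0.266/(1−0.266) = 0.36240. In log-odds, ln(0.36240) = -1.0150.
Add log likelihood ratio: ln(17.000) = 2.8332.
Posterior log-odds = 1.8182, so posterior odds = exp(1.8182) = 6.1608. Converting, P(H|E) = 6.1608/7.1608 = 0.860.

Posterior probability ≈ 0.860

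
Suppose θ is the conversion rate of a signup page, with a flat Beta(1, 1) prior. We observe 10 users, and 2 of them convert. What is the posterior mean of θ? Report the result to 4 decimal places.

Posterior mean ≈ 0.2500

Observing 2 successes and 8 failures updates Beta(1, 1) by adding the success and failure counts to the two shape parameters: α = 1+2 = 3, β = 1+8 = 9.
Posterior mean = α/(α+β) = 3/12 = 0.2500.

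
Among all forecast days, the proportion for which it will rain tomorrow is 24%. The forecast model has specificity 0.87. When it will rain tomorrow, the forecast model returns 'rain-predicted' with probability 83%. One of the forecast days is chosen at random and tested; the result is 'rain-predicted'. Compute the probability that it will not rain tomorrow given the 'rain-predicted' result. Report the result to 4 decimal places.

P(¬H | E) ≈ 0.3315

Write H for 'it will rain tomorrow'. Prior odds H:¬H = 0.24/0.76 = 0.31579. For the 'rain-predicted' outcome, the likelihood ratio is 0.83/0.13 = 6.3846.
Posterior odds = 0.31579 × 6.3846 = 2.0162, so P(H|E) = 2.0162/(1+2.0162) = 0.6685. Then P(¬H|E) = 1 − 0.6685 = 0.3315.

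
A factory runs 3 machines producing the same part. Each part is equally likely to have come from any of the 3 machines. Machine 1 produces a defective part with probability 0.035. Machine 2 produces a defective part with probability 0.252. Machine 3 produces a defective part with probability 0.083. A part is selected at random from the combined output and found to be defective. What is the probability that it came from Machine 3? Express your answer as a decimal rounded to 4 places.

Posterior probability ≈ 0.2243

Tabulate prior·likelihood by source: [1] prior 0.333333, lik 0.035, product 0.01167; [2] prior 0.333333, lik 0.252, product 0.08400; [3] prior 0.333333, lik 0.083, product 0.02767.
Normalizing constant = 0.12333; the posterior for Machine 3 is its product over the sum, 0.02767/0.12333 = 0.2243.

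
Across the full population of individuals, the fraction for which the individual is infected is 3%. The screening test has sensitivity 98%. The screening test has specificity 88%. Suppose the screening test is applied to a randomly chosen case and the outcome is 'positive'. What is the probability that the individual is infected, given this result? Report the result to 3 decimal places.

Write H for 'the individual is infected'. Prior odds H:¬H = 0.03/0.97 = 0.030928. For the 'positive' outcome, the likelihood ratio is 0.98/0.12 = 8.1667.
Posterior odds = 0.030928 × 8.1667 = 0.25258, so P(H|E) = 0.25258/(1+0.25258) = 0.202.

P(H | E) ≈ 0.202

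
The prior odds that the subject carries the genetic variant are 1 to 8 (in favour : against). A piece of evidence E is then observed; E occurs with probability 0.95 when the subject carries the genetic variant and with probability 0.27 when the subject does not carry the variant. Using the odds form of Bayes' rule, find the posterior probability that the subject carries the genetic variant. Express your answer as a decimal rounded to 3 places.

Posterior probability ≈ 0.305

Prior odds = 1/8 = 0.12500. In log-odds, ln(0.12500) = -2.0794.
Add log likelihood ratio: ln(3.5185) = 1.2580.
Posterior log-odds = -0.82140, so posterior odds = exp(-0.82140) = 0.43981. Converting, P(H|E) = 0.43981/1.4398 = 0.305.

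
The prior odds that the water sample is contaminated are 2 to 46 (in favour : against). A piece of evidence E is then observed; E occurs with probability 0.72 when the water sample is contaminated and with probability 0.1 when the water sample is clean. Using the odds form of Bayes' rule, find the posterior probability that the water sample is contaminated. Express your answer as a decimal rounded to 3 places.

Posterior probability ≈ 0.238

Prior odds = 2/46 = 0.043478.
Likelihood ratio for E = 0.72/0.1 = 7.2000.
Posterior odds = prior odds × LR = 0.31304.
Posterior probability = odds/(1+odds) = 0.31304/1.3130 = 0.238.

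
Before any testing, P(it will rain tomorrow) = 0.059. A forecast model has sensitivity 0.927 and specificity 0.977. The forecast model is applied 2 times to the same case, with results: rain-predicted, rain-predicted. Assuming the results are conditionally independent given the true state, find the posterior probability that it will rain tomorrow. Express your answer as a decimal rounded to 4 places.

With H the event that it will rain tomorrow, the joint likelihood of the observed sequence is P(data|H) = 0.927·0.927 = 0.85933 and P(data|¬H) = 0.023·0.023 = 0.00052900.
Bayes: P(H|data) = 0.059·0.85933 / (0.059·0.85933 + 0.941·0.00052900) = 0.050700/0.051198 = 0.9903.

Posterior P(H) ≈ 0.9903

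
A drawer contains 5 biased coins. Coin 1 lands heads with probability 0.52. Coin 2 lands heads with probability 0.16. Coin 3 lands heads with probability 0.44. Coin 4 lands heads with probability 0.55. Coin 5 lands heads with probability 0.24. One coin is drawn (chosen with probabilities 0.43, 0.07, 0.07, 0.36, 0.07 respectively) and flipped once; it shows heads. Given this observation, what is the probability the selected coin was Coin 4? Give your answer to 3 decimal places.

Tabulate prior·likelihood by source: [1] prior 0.43, lik 0.52, product 0.2236; [2] prior 0.07, lik 0.16, product 0.01120; [3] prior 0.07, lik 0.44, product 0.03080; [4] prior 0.36, lik 0.55, product 0.1980; [5] prior 0.07, lik 0.24, product 0.01680.
Normalizing constant = 0.48040; the posterior for Coin 4 is its product over the sum, 0.1980/0.48040 = 0.412.

Posterior probability ≈ 0.412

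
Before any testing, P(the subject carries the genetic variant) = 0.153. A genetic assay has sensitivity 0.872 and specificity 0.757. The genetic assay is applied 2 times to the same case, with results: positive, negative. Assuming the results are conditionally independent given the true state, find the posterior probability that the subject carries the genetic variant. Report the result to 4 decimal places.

Posterior P(H) ≈ 0.0988

With H the event that the subject carries the genetic variant, the joint likelihood of the observed sequence is P(data|H) = 0.872·0.128 = 0.11162 and P(data|¬H) = 0.243·0.757 = 0.18395.
Bayes: P(H|data) = 0.153·0.11162 / (0.153·0.11162 + 0.847·0.18395) = 0.017077/0.17288 = 0.0988.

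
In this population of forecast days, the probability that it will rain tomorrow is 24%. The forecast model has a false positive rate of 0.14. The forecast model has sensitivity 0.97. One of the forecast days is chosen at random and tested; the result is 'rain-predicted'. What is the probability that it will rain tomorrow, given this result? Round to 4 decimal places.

Write H for 'it will rain tomorrow'. Prior odds H:¬H = 0.24/0.76 = 0.31579. For the 'rain-predicted' outcome, the likelihood ratio is 0.97/0.14 = 6.9286.
Posterior odds = 0.31579 × 6.9286 = 2.1880, so P(H|E) = 2.1880/(1+2.1880) = 0.6863.

P(H | E) ≈ 0.6863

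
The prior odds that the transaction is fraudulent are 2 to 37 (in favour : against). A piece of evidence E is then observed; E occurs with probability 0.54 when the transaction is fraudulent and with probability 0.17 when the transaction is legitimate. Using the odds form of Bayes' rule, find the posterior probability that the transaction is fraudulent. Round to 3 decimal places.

Prior odds = 2/37 = 0.054054. In log-odds, ln(0.054054) = -2.9178.
Add log likelihood ratio: ln(3.1765) = 1.1558.
Posterior log-odds = -1.7620, so posterior odds = exp(-1.7620) = 0.17170. Converting, P(H|E) = 0.17170/1.1717 = 0.147.

Posterior probability ≈ 0.147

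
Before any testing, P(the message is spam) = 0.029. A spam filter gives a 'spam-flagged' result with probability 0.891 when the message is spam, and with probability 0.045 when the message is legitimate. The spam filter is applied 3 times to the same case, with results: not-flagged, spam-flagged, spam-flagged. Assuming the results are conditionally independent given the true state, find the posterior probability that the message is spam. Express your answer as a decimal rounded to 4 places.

Posterior P(H) ≈ 0.5720

Let H be the event that the message is spam; start with P(H) = 0.029. P('spam-flagged'|H) = 0.891, P('spam-flagged'|¬H) = 0.045.
Update on result 1 ('not-flagged'): P(H) ← 0.109·0.0290 / (0.109·0.0290 + 0.955·0.9710) = 0.0031610/0.93047 = 0.0034.
Update on result 2 ('spam-flagged'): P(H) ← 0.891·0.0034 / (0.891·0.0034 + 0.045·0.9966) = 0.0030269/0.047874 = 0.0632.
Update on result 3 ('spam-flagged'): P(H) ← 0.891·0.0632 / (0.891·0.0632 + 0.045·0.9368) = 0.056335/0.098490 = 0.5720.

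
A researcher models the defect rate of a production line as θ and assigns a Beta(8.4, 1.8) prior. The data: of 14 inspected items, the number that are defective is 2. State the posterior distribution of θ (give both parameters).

Posterior: Beta(10.4, 13.8)

Observing 2 successes and 12 failures updates Beta(8.4, 1.8) by adding the success and failure counts to the two shape parameters: α = 8.4+2 = 10.4, β = 1.8+12 = 13.8.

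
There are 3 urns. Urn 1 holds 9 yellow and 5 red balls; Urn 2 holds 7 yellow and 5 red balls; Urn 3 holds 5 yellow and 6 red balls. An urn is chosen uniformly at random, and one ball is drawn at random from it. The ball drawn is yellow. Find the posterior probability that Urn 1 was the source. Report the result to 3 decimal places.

Posterior probability ≈ 0.382

P(yellow|Urn 1) = 0.6429; P(yellow|Urn 2) = 0.5833; P(yellow|Urn 3) = 0.4545.
Prior × likelihood for each source: 0.333333·0.6429=0.2143, 0.333333·0.5833=0.1944, 0.333333·0.4545=0.1515. Summing gives P(yellow) = 0.56025.
P(Urn 1 | yellow) = 0.2143 / 0.56025 = 0.382.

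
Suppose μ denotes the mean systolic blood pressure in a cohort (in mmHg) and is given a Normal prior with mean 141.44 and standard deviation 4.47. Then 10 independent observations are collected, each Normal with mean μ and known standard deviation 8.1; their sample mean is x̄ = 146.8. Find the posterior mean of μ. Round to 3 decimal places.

Prior precision 1/τ₀² = 1/4.47² = 0.0500478; data precision n/σ² = 10/8.1² = 0.152416.
Posterior precision = 0.0500478 + 0.152416 = 0.202464.
Posterior mean = (0.0500478·141.44 + 0.152416·146.8) / 0.202464 = 145.475.

Posterior mean ≈ 145.475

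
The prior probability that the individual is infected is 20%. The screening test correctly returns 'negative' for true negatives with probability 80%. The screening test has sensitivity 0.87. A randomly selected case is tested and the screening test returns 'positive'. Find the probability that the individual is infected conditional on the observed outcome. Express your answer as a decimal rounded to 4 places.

Write H for 'the individual is infected'. Prior odds H:¬H = 0.2/0.8 = 0.25000. For the 'positive' outcome, the likelihood ratio is 0.87/0.2 = 4.3500.
Posterior odds = 0.25000 × 4.3500 = 1.0875, so P(H|E) = 1.0875/(1+1.0875) = 0.5210.

P(H | E) ≈ 0.5210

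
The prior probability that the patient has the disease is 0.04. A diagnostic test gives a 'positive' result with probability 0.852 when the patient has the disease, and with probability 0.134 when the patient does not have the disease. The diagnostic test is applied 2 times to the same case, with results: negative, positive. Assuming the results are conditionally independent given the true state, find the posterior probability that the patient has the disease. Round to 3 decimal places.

Let H be the event that the patient has the disease; start with P(H) = 0.04. P('positive'|H) = 0.852, P('positive'|¬H) = 0.134.
Update on result 1 ('negative'): P(H) ← 0.148·0.0400 / (0.148·0.0400 + 0.866·0.9600) = 0.0059200/0.83728 = 0.0071.
Update on result 2 ('positive'): P(H) ← 0.852·0.0071 / (0.852·0.0071 + 0.134·0.9929) = 0.0060241/0.13908 = 0.0433.

Posterior P(H) ≈ 0.043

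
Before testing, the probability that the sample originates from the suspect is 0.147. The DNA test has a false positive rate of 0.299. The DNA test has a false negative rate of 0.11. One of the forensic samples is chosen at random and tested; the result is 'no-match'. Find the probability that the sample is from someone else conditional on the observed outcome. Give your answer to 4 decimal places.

P(¬H | E) ≈ 0.9737

Write H for 'the sample originates from the suspect'. Prior odds H:¬H = 0.147/0.853 = 0.17233. For the 'no-match' outcome, the likelihood ratio is 0.11/0.701 = 0.15692.
Posterior odds = 0.17233 × 0.15692 = 0.027042, so P(H|E) = 0.027042/(1+0.027042) = 0.0263. Then P(¬H|E) = 1 − 0.0263 = 0.9737.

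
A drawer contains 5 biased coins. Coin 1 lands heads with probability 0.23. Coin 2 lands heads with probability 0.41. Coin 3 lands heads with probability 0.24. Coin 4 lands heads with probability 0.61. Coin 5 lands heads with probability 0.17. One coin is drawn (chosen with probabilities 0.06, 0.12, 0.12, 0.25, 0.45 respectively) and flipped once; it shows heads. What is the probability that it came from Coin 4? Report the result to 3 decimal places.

P(heads|C1) = 0.23; P(heads|C2) = 0.41; P(heads|C3) = 0.24; P(heads|C4) = 0.61; P(heads|C5) = 0.17.
Prior × likelihood for each source: 0.06·0.23=0.01380, 0.12·0.41=0.04920, 0.12·0.24=0.02880, 0.25·0.61=0.1525, 0.45·0.17=0.07650. Summing gives P(heads) = 0.32080.
P(Coin 4 | heads) = 0.1525 / 0.32080 = 0.475.

Posterior probability ≈ 0.475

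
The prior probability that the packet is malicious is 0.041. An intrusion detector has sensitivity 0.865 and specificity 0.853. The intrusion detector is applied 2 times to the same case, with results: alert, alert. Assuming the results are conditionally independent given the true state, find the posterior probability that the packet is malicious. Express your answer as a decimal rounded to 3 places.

With H the event that the packet is malicious, the joint likelihood of the observed sequence is P(data|H) = 0.865·0.865 = 0.74823 and P(data|¬H) = 0.147·0.147 = 0.021609.
Bayes: P(H|data) = 0.041·0.74823 / (0.041·0.74823 + 0.959·0.021609) = 0.030677/0.051400 = 0.5968.

Posterior P(H) ≈ 0.597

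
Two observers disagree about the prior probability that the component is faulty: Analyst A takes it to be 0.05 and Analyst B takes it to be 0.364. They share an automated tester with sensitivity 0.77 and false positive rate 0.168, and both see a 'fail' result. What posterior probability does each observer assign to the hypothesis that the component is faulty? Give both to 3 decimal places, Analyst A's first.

Analyst A: 0.194; Analyst B: 0.724

The likelihood ratio for a 'fail' result is 0.77/0.168 = 4.5833.
Analyst A: prior odds 0.05/0.95 = 0.052632; posterior odds 0.24123; posterior probability 0.194.
Analyst B: prior odds 0.364/0.636 = 0.57233; posterior odds 2.6232; posterior probability 0.724.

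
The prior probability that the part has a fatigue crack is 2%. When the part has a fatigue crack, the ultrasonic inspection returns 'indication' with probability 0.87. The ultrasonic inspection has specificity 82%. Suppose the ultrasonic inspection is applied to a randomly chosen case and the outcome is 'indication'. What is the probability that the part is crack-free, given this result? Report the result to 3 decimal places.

P(¬H | E) ≈ 0.910

Write H for 'the part has a fatigue crack'. Prior odds H:¬H = 0.02/0.98 = 0.020408. For the 'indication' outcome, the likelihood ratio is 0.87/0.18 = 4.8333.
Posterior odds = 0.020408 × 4.8333 = 0.098639, so P(H|E) = 0.098639/(1+0.098639) = 0.090. Then P(¬H|E) = 1 − 0.090 = 0.910.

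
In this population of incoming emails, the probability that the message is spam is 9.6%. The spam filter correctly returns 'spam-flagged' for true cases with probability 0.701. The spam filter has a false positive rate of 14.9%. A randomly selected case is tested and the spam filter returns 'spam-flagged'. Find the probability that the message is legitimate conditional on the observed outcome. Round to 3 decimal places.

Let H be the event that the message is spam. P(H) = 0.096, so P(¬H) = 0.904. With E the 'spam-flagged' result, P(E|H) = 0.701 and P(E|¬H) = 0.149.
P(E) = 0.701·0.096 + 0.149·0.904 = 0.067296 + 0.13470 = 0.20199.
By Bayes' theorem, P(H|E) = 0.067296 / 0.20199 = 0.333. Hence P(¬H|E) = 1 − 0.333 = 0.667.

P(¬H | E) ≈ 0.667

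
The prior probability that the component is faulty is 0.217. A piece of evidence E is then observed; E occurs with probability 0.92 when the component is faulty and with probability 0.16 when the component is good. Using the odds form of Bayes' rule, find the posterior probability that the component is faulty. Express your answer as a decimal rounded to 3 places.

Posterior probability ≈ 0.614

Prior odds = 0.217/(1−0.217) = 0.27714. In log-odds, ln(0.27714) = -1.2832.
Add log likelihood ratio: ln(5.7500) = 1.7492.
Posterior log-odds = 0.46596, so posterior odds = exp(0.46596) = 1.5936. Converting, P(H|E) = 1.5936/2.5936 = 0.614.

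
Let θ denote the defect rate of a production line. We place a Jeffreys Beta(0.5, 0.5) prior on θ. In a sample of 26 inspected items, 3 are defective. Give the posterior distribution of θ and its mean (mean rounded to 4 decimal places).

Posterior: Beta(3.5, 23.5); mean ≈ 0.1296

The binomial likelihood is conjugate to the Beta prior: with 3 successes and 23 failures, the posterior is Beta(0.5+3, 0.5+23) = Beta(3.5, 23.5).
E[θ | data] = 3.5/(3.5+23.5) = 0.1296.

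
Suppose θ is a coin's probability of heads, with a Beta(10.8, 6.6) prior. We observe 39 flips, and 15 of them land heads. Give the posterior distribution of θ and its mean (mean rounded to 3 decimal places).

Observing 15 successes and 24 failures updates Beta(10.8, 6.6) by adding the success and failure counts to the two shape parameters: α = 10.8+15 = 25.8, β = 6.6+24 = 30.6.
Posterior mean = α/(α+β) = 25.8/56.4 = 0.457.

Posterior: Beta(25.8, 30.6); mean ≈ 0.457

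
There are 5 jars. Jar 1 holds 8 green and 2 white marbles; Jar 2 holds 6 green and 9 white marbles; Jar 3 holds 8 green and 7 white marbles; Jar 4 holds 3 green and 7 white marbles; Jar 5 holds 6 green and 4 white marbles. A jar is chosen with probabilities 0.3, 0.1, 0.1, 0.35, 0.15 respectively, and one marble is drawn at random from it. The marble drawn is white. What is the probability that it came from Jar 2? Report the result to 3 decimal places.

P(white|Jar 1) = 0.2; P(white|Jar 2) = 0.6; P(white|Jar 3) = 0.4667; P(white|Jar 4) = 0.7; P(white|Jar 5) = 0.4.
Prior × likelihood for each source: 0.3·0.2=0.06000, 0.1·0.6=0.06000, 0.1·0.4667=0.04667, 0.35·0.7=0.2450, 0.15·0.4=0.06000. Summing gives P(white) = 0.47167.
P(Jar 2 | white) = 0.06000 / 0.47167 = 0.127.

Posterior probability ≈ 0.127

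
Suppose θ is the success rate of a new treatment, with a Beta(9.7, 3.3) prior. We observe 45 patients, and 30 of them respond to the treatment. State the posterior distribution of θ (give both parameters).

Posterior: Beta(39.7, 18.3)

Observing 30 successes and 15 failures updates Beta(9.7, 3.3) by adding the success and failure counts to the two shape parameters: α = 9.7+30 = 39.7, β = 3.3+15 = 18.3.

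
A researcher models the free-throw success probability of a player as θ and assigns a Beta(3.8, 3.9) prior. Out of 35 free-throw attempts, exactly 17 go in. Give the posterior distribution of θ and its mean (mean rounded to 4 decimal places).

Posterior: Beta(20.8, 21.9); mean ≈ 0.4871

Observing 17 successes and 18 failures updates Beta(3.8, 3.9) by adding the success and failure counts to the two shape parameters: α = 3.8+17 = 20.8, β = 3.9+18 = 21.9.
Posterior mean = α/(α+β) = 20.8/42.7 = 0.4871.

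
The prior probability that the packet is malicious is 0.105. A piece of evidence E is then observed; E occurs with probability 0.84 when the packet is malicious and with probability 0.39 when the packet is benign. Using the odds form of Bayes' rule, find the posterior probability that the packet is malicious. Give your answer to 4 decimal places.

Prior odds = 0.105/(1−0.105) = 0.11732. In log-odds, ln(0.11732) = -2.1429.
Add log likelihood ratio: ln(2.1538) = 0.76726.
Posterior log-odds = -1.3756, so posterior odds = exp(-1.3756) = 0.25269. Converting, P(H|E) = 0.25269/1.2527 = 0.2017.

Posterior probability ≈ 0.2017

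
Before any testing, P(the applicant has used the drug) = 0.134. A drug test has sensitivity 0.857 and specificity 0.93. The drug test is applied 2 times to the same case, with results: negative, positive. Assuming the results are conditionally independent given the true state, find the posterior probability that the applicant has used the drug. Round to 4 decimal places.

With H the event that the applicant has used the drug, the joint likelihood of the observed sequence is P(data|H) = 0.143·0.857 = 0.12255 and P(data|¬H) = 0.93·0.07 = 0.065100.
Bayes: P(H|data) = 0.134·0.12255 / (0.134·0.12255 + 0.866·0.065100) = 0.016422/0.072798 = 0.2256.

Posterior P(H) ≈ 0.2256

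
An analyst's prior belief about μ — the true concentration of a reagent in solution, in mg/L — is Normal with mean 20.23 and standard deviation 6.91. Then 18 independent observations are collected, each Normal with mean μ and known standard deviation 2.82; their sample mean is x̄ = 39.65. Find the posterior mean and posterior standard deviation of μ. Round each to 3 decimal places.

Posterior mean ≈ 39.472; posterior SD ≈ 0.662

With known σ, the Normal prior is conjugate. Weight on the data is w = (n/σ²)/(n/σ² + 1/τ₀²) = 2.26347/(2.26347+0.0209432) = 0.99083.
Posterior mean = w·x̄ + (1−w)·μ₀ = 0.99083·39.65 + 0.0091679·20.23 = 39.472. Posterior variance = 1/(2.26347+0.0209432) = 0.437750, so SD = 0.662.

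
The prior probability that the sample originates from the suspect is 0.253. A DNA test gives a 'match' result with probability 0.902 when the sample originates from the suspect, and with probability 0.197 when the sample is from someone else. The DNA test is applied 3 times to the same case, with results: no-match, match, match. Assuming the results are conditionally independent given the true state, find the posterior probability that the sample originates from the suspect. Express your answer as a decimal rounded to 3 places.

With H the event that the sample originates from the suspect, the joint likelihood of the observed sequence is P(data|H) = 0.098·0.902·0.902 = 0.079733 and P(data|¬H) = 0.803·0.197·0.197 = 0.031164.
Bayes: P(H|data) = 0.253·0.079733 / (0.253·0.079733 + 0.747·0.031164) = 0.020172/0.043452 = 0.4643.

Posterior P(H) ≈ 0.464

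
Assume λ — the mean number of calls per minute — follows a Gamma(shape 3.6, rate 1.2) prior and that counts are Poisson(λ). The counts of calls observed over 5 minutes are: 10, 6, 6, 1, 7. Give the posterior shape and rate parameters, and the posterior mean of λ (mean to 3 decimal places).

Total count ∑xᵢ = 30 over n = 5 minutes.
Gamma is conjugate to the Poisson likelihood: posterior is Gamma(shape = 3.6+30 = 33.6, rate = 1.2+5 = 6.2).
E[λ | data] = 33.6/6.2 = 5.419.

Posterior: Gamma(shape=33.6, rate=6.2); mean ≈ 5.419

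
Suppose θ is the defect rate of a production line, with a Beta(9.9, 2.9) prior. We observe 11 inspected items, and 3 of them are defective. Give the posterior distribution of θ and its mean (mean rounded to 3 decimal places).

Observing 3 successes and 8 failures updates Beta(9.9, 2.9) by adding the success and failure counts to the two shape parameters: α = 9.9+3 = 12.9, β = 2.9+8 = 10.9.
Posterior mean = α/(α+β) = 12.9/23.8 = 0.542.

Posterior: Beta(12.9, 10.9); mean ≈ 0.542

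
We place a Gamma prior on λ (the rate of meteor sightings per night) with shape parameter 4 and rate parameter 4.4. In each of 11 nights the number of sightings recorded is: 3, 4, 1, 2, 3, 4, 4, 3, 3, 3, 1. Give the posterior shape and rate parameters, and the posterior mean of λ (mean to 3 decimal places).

Posterior: Gamma(shape=35, rate=15.4); mean ≈ 2.273

The Poisson likelihood adds the total count to the shape and the number of exposure periods to the rate. Here ∑xᵢ = 31 and n = 11, so shape 4→35 and rate 4.4→15.4.
E[λ | data] = 35/15.4 = 2.273.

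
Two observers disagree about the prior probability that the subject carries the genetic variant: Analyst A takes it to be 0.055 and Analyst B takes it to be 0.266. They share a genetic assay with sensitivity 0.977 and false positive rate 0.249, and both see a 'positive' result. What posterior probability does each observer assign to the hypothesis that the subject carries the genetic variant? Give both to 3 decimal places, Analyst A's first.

P('+'|H) = 0.977, P('+'|¬H) = 0.249.
Analyst A: numerator 0.977·0.055 = 0.053735; evidence = 0.053735+0.249·0.945 = 0.28904; posterior = 0.186.
Analyst B: numerator 0.977·0.266 = 0.25988; evidence = 0.25988+0.249·0.734 = 0.44265; posterior = 0.587.

Analyst A: 0.186; Analyst B: 0.587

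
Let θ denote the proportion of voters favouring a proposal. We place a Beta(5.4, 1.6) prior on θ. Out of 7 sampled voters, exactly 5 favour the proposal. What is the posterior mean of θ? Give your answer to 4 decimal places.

Observing 5 successes and 2 failures updates Beta(5.4, 1.6) by adding the success and failure counts to the two shape parameters: α = 5.4+5 = 10.4, β = 1.6+2 = 3.6.
E[θ | data] = 10.4/(10.4+3.6) = 0.7429.

Posterior mean ≈ 0.7429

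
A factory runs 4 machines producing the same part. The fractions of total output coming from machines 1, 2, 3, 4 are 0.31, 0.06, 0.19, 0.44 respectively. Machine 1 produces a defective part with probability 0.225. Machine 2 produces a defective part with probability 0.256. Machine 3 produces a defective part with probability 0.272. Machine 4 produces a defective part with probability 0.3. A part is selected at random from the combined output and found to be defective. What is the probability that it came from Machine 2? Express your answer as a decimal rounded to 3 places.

Posterior probability ≈ 0.057

P(defective|M1) = 0.225; P(defective|M2) = 0.256; P(defective|M3) = 0.272; P(defective|M4) = 0.3.
Prior × likelihood for each source: 0.31·0.225=0.06975, 0.06·0.256=0.01536, 0.19·0.272=0.05168, 0.44·0.3=0.1320. Summing gives P(defective) = 0.26879.
P(Machine 2 | defective) = 0.01536 / 0.26879 = 0.057.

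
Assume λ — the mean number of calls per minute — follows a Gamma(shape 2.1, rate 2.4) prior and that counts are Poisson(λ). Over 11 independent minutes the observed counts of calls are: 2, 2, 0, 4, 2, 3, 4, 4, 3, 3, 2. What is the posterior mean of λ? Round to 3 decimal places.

Posterior mean ≈ 2.321

Total count ∑xᵢ = 29 over n = 11 minutes.
Gamma is conjugate to the Poisson likelihood: posterior is Gamma(shape = 2.1+29 = 31.1, rate = 2.4+11 = 13.4).
Posterior mean = shape/rate = 31.1/13.4 = 2.321.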